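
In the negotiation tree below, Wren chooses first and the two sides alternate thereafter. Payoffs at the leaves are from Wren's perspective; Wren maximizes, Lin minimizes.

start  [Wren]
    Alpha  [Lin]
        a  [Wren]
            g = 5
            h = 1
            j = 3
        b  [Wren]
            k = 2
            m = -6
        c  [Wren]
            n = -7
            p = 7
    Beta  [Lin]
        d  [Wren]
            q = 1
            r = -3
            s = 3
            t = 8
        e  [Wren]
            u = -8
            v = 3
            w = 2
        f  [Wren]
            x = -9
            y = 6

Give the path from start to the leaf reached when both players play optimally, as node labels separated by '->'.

a (Wren): max(5, 1, 3) = 5
b (Wren): max(2, -6) = 2
c (Wren): max(-7, 7) = 7
Alpha (Lin): min(5, 2, 7) = 2
d (Wren): max(1, -3, 3, 8) = 8
e (Wren): max(-8, 3, 2) = 3
f (Wren): max(-9, 6) = 6
Beta (Lin): min(8, 3, 6) = 3
start (Wren): max(2, 3) = 3
At start, Wren picks Beta (highest: 3).
At Beta, Lin picks e (lowest: 3).
At e, Wren picks v (highest: 3).
Terminal value 3.

start -> Beta -> e -> v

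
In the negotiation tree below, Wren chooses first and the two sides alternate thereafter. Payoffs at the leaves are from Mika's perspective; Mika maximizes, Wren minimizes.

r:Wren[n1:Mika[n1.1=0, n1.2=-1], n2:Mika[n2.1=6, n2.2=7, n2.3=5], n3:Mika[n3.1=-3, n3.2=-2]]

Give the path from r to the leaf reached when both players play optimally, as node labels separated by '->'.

r -> n3 -> n3.2

n1 (Mika): max(0, -1) = 0
n2 (Mika): max(6, 7, 5) = 7
n3 (Mika): max(-3, -2) = -2
r (Wren): min(0, 7, -2) = -2
At r, Wren picks n3 (lowest: -2).
At n3, Mika picks n3.2 (highest: -2).
Terminal value -2.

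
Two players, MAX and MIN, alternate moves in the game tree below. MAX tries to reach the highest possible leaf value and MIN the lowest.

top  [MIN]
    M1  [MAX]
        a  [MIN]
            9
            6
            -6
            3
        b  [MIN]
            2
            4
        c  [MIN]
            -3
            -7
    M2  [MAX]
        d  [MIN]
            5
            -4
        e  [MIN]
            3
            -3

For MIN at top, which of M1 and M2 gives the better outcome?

a (MIN): min(9, 6, -6, 3) = -6
b (MIN): min(2, 4) = 2
c (MIN): min(-3, -7) = -7
M1 (MAX): max(-6, 2, -7) = 2
d (MIN): min(5, -4) = -4
e (MIN): min(3, -3) = -3
M2 (MAX): max(-4, -3) = -3
MIN prefers the lower value; M1=2, M2=-3. M2 is better since -3 < 2.

M2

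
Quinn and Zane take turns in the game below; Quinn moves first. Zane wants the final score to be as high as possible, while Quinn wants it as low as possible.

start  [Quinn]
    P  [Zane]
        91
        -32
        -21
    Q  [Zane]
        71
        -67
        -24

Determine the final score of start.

P (Zane): max(91, -32, -21) = 91
Q (Zane): max(71, -67, -24) = 71
start (Quinn): min(91, 71) = 71

71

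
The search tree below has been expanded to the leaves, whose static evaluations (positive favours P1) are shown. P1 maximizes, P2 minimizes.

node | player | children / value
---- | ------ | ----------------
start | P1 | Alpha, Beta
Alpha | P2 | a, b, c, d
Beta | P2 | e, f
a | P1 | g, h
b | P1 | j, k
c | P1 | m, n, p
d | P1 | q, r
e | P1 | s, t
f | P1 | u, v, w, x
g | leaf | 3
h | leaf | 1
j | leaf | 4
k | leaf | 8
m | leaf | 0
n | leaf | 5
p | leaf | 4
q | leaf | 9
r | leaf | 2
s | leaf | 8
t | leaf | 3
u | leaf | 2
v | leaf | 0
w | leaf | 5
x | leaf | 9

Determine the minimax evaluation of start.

a (P1): max(3, 1) = 3
b (P1): max(4, 8) = 8
c (P1): max(0, 5, 4) = 5
d (P1): max(9, 2) = 9
Alpha (P2): min(3, 8, 5, 9) = 3
e (P1): max(8, 3) = 8
f (P1): max(2, 0, 5, 9) = 9
Beta (P2): min(8, 9) = 8
start (P1): max(3, 8) = 8

8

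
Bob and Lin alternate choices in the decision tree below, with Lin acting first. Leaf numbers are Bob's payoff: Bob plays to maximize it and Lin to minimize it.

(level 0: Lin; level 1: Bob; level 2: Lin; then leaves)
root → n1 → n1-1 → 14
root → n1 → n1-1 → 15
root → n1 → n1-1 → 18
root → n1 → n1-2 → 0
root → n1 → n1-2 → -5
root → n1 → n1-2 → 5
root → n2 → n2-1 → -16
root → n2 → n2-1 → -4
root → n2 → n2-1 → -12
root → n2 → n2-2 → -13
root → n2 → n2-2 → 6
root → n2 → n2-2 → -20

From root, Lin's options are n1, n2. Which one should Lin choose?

n2

n1-1 (Lin): min(14, 15, 18) = 14
n1-2 (Lin): min(0, -5, 5) = -5
n1 (Bob): max(14, -5) = 14
n2-1 (Lin): min(-16, -4, -12) = -16
n2-2 (Lin): min(-13, 6, -20) = -20
n2 (Bob): max(-16, -20) = -16
root (Lin): min(14, -16) = -16
Lin at root wants the lowest of {n1=14, n2=-16}, so chooses n2.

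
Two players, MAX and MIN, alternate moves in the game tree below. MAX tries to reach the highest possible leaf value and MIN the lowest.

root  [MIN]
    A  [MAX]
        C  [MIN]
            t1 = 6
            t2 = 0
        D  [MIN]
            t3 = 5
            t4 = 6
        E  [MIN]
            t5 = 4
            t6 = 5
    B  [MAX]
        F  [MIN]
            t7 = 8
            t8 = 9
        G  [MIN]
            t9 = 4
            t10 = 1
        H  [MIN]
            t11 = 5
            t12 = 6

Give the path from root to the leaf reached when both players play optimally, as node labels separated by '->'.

C (MIN): min(6, 0) = 0
D (MIN): min(5, 6) = 5
E (MIN): min(4, 5) = 4
A (MAX): max(0, 5, 4) = 5
F (MIN): min(8, 9) = 8
G (MIN): min(4, 1) = 1
H (MIN): min(5, 6) = 5
B (MAX): max(8, 1, 5) = 8
root (MIN): min(5, 8) = 5
At root, MIN picks A (lowest: 5).
At A, MAX picks D (highest: 5).
At D, MIN picks t3 (lowest: 5).
Terminal value 5.

root -> A -> D -> t3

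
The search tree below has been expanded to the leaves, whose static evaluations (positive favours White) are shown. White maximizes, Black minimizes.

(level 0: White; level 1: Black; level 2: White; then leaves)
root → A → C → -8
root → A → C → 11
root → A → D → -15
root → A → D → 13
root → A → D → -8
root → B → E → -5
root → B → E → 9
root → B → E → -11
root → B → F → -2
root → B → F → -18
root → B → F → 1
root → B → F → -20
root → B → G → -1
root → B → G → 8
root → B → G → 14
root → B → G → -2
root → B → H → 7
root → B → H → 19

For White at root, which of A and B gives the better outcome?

C (White): max(-8, 11) = 11
D (White): max(-15, 13, -8) = 13
A (Black): min(11, 13) = 11
E (White): max(-5, 9, -11) = 9
F (White): max(-2, -18, 1, -20) = 1
G (White): max(-1, 8, 14, -2) = 14
H (White): max(7, 19) = 19
B (Black): min(9, 1, 14, 19) = 1
White prefers the higher value; A=11, B=1. A is better since 11 > 1.

A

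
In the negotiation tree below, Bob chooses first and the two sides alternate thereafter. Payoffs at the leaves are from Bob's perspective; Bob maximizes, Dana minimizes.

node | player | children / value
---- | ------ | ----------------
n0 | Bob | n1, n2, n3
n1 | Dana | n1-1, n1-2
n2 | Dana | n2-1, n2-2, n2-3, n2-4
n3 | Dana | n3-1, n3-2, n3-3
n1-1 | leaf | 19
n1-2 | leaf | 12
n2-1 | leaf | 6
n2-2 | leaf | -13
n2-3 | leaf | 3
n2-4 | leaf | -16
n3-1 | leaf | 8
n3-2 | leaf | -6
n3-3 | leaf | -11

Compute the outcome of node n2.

n2 (Dana): min(6, -13, 3, -16) = -16

-16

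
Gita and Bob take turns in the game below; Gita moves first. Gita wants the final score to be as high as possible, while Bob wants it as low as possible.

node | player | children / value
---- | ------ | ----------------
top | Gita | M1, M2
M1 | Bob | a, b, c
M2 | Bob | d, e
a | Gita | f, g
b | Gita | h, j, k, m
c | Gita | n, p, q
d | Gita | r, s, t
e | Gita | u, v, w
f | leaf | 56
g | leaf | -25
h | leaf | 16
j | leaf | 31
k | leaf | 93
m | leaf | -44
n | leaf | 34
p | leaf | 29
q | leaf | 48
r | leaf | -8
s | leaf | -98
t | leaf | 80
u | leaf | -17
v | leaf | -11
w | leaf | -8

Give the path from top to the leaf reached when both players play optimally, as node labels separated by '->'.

top -> M1 -> c -> q

a (Gita): max(56, -25) = 56
b (Gita): max(16, 31, 93, -44) = 93
c (Gita): max(34, 29, 48) = 48
M1 (Bob): min(56, 93, 48) = 48
d (Gita): max(-8, -98, 80) = 80
e (Gita): max(-17, -11, -8) = -8
M2 (Bob): min(80, -8) = -8
top (Gita): max(48, -8) = 48
At top, Gita picks M1 (highest: 48).
At M1, Bob picks c (lowest: 48).
At c, Gita picks q (highest: 48).
Terminal value 48.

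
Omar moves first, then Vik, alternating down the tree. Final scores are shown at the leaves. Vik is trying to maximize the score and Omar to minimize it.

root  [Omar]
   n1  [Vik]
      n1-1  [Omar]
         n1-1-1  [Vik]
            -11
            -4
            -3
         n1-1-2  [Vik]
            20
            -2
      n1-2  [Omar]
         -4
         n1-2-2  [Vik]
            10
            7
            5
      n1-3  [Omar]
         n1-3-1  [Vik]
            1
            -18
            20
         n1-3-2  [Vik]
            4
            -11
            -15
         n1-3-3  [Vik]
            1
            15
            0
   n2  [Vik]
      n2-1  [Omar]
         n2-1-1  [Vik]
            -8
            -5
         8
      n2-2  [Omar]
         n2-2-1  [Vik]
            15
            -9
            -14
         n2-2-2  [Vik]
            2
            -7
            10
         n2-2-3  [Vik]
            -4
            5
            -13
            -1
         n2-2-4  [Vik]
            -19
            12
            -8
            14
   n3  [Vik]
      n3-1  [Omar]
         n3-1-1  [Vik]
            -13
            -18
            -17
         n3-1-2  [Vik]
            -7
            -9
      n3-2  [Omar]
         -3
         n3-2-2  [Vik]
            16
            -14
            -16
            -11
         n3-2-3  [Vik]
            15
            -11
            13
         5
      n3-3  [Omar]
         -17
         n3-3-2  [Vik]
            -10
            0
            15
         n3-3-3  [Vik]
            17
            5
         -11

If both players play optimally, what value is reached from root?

n1-1-1 (Vik): max(-11, -4, -3) = -3
n1-1-2 (Vik): max(20, -2) = 20
n1-1 (Omar): min(-3, 20) = -3
n1-2-2 (Vik): max(10, 7, 5) = 10
n1-2 (Omar): min(-4, 10) = -4
n1-3-1 (Vik): max(1, -18, 20) = 20
n1-3-2 (Vik): max(4, -11, -15) = 4
n1-3-3 (Vik): max(1, 15, 0) = 15
n1-3 (Omar): min(20, 4, 15) = 4
n1 (Vik): max(-3, -4, 4) = 4
n2-1-1 (Vik): max(-8, -5) = -5
n2-1 (Omar): min(-5, 8) = -5
n2-2-1 (Vik): max(15, -9, -14) = 15
n2-2-2 (Vik): max(2, -7, 10) = 10
n2-2-3 (Vik): max(-4, 5, -13, -1) = 5
n2-2-4 (Vik): max(-19, 12, -8, 14) = 14
n2-2 (Omar): min(15, 10, 5, 14) = 5
n2 (Vik): max(-5, 5) = 5
n3-1-1 (Vik): max(-13, -18, -17) = -13
n3-1-2 (Vik): max(-7, -9) = -7
n3-1 (Omar): min(-13, -7) = -13
n3-2-2 (Vik): max(16, -14, -16, -11) = 16
n3-2-3 (Vik): max(15, -11, 13) = 15
n3-2 (Omar): min(-3, 16, 15, 5) = -3
n3-3-2 (Vik): max(-10, 0, 15) = 15
n3-3-3 (Vik): max(17, 5) = 17
n3-3 (Omar): min(-17, 15, 17, -11) = -17
n3 (Vik): max(-13, -3, -17) = -3
root (Omar): min(4, 5, -3) = -3

-3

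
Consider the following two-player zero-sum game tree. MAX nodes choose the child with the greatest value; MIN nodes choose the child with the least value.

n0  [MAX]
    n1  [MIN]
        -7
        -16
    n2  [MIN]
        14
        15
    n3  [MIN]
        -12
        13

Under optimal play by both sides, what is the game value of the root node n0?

n1 (MIN): min(-7, -16) = -16
n2 (MIN): min(14, 15) = 14
n3 (MIN): min(-12, 13) = -12
n0 (MAX): max(-16, 14, -12) = 14

14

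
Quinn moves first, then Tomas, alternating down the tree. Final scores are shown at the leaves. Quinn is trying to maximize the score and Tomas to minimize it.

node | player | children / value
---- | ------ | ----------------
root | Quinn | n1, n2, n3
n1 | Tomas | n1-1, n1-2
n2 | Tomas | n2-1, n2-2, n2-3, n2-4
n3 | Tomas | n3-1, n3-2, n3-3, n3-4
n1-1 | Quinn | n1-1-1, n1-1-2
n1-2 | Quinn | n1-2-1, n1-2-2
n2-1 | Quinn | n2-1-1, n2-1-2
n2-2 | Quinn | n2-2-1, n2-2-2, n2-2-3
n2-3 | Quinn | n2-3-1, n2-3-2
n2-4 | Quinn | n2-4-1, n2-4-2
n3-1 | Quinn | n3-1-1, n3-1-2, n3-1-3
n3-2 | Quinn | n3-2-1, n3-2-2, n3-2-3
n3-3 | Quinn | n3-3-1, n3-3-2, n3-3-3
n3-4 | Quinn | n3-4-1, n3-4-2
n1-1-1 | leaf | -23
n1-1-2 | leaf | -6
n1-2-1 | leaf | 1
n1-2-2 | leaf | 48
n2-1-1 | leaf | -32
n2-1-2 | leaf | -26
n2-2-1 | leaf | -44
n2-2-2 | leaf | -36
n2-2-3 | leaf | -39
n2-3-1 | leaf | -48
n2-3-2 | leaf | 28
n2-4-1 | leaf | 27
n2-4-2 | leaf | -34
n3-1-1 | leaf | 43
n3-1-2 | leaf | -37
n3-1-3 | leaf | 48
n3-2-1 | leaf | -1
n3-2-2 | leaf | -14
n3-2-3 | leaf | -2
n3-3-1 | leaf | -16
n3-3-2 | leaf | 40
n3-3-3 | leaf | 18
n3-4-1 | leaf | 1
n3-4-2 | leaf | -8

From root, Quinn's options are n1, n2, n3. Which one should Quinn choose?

n3

n1-1 (Quinn): max(-23, -6) = -6
n1-2 (Quinn): max(1, 48) = 48
n1 (Tomas): min(-6, 48) = -6
n2-1 (Quinn): max(-32, -26) = -26
n2-2 (Quinn): max(-44, -36, -39) = -36
n2-3 (Quinn): max(-48, 28) = 28
n2-4 (Quinn): max(27, -34) = 27
n2 (Tomas): min(-26, -36, 28, 27) = -36
n3-1 (Quinn): max(43, -37, 48) = 48
n3-2 (Quinn): max(-1, -14, -2) = -1
n3-3 (Quinn): max(-16, 40, 18) = 40
n3-4 (Quinn): max(1, -8) = 1
n3 (Tomas): min(48, -1, 40, 1) = -1
root (Quinn): max(-6, -36, -1) = -1
Quinn at root wants the highest of {n1=-6, n2=-36, n3=-1}, so chooses n3.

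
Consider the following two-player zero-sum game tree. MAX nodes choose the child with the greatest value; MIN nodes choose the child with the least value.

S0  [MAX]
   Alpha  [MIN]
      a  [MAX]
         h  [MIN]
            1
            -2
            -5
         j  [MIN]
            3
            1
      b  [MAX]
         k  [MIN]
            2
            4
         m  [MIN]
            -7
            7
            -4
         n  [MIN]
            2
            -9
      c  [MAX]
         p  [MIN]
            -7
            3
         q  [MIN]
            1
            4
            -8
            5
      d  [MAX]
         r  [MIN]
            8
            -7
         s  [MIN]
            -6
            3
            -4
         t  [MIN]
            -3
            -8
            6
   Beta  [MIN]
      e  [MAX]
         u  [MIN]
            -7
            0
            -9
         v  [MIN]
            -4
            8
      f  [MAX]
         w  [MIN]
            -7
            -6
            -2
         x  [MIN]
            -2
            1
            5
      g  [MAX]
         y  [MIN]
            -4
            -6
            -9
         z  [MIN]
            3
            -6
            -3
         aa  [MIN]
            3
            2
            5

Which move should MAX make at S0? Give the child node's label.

Beta

h (MIN): min(1, -2, -5) = -5
j (MIN): min(3, 1) = 1
a (MAX): max(-5, 1) = 1
k (MIN): min(2, 4) = 2
m (MIN): min(-7, 7, -4) = -7
n (MIN): min(2, -9) = -9
b (MAX): max(2, -7, -9) = 2
p (MIN): min(-7, 3) = -7
q (MIN): min(1, 4, -8, 5) = -8
c (MAX): max(-7, -8) = -7
r (MIN): min(8, -7) = -7
s (MIN): min(-6, 3, -4) = -6
t (MIN): min(-3, -8, 6) = -8
d (MAX): max(-7, -6, -8) = -6
Alpha (MIN): min(1, 2, -7, -6) = -7
u (MIN): min(-7, 0, -9) = -9
v (MIN): min(-4, 8) = -4
e (MAX): max(-9, -4) = -4
w (MIN): min(-7, -6, -2) = -7
x (MIN): min(-2, 1, 5) = -2
f (MAX): max(-7, -2) = -2
y (MIN): min(-4, -6, -9) = -9
z (MIN): min(3, -6, -3) = -6
aa (MIN): min(3, 2, 5) = 2
g (MAX): max(-9, -6, 2) = 2
Beta (MIN): min(-4, -2, 2) = -4
S0 (MAX): max(-7, -4) = -4
MAX at S0 wants the highest of {Alpha=-7, Beta=-4}, so chooses Beta.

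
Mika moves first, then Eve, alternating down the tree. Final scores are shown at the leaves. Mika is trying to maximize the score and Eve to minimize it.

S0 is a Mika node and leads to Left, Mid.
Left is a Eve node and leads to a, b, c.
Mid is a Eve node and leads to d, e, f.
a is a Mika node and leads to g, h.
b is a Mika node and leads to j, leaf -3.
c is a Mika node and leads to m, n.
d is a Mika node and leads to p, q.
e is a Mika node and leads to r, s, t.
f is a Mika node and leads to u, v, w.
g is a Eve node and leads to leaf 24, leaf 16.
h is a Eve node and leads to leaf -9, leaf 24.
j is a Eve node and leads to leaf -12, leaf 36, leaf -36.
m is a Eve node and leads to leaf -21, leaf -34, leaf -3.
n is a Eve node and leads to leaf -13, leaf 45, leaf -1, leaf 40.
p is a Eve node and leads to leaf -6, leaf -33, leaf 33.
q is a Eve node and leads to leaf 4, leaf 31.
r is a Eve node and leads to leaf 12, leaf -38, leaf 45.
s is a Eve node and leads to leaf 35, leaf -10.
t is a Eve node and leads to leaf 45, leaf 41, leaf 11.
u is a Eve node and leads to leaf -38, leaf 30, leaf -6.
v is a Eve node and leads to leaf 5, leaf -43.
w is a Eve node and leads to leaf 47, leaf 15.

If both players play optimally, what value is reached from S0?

g (Eve): min(24, 16) = 16
h (Eve): min(-9, 24) = -9
a (Mika): max(16, -9) = 16
j (Eve): min(-12, 36, -36) = -36
b (Mika): max(-36, -3) = -3
m (Eve): min(-21, -34, -3) = -34
n (Eve): min(-13, 45, -1, 40) = -13
c (Mika): max(-34, -13) = -13
Left (Eve): min(16, -3, -13) = -13
p (Eve): min(-6, -33, 33) = -33
q (Eve): min(4, 31) = 4
d (Mika): max(-33, 4) = 4
r (Eve): min(12, -38, 45) = -38
s (Eve): min(35, -10) = -10
t (Eve): min(45, 41, 11) = 11
e (Mika): max(-38, -10, 11) = 11
u (Eve): min(-38, 30, -6) = -38
v (Eve): min(5, -43) = -43
w (Eve): min(47, 15) = 15
f (Mika): max(-38, -43, 15) = 15
Mid (Eve): min(4, 11, 15) = 4
S0 (Mika): max(-13, 4) = 4

4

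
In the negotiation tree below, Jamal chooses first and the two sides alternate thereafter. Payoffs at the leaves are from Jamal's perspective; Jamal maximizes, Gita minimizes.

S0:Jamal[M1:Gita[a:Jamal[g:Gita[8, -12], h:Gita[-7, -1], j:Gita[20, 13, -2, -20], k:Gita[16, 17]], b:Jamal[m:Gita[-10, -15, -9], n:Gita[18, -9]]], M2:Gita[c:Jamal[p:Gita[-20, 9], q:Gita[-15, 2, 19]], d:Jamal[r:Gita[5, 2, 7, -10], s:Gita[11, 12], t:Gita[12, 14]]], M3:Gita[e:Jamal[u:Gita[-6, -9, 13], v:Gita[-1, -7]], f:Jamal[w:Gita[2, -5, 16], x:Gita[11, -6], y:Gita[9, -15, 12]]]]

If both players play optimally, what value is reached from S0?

-7

g (Gita): min(8, -12) = -12
h (Gita): min(-7, -1) = -7
j (Gita): min(20, 13, -2, -20) = -20
k (Gita): min(16, 17) = 16
a (Jamal): max(-12, -7, -20, 16) = 16
m (Gita): min(-10, -15, -9) = -15
n (Gita): min(18, -9) = -9
b (Jamal): max(-15, -9) = -9
M1 (Gita): min(16, -9) = -9
p (Gita): min(-20, 9) = -20
q (Gita): min(-15, 2, 19) = -15
c (Jamal): max(-20, -15) = -15
r (Gita): min(5, 2, 7, -10) = -10
s (Gita): min(11, 12) = 11
t (Gita): min(12, 14) = 12
d (Jamal): max(-10, 11, 12) = 12
M2 (Gita): min(-15, 12) = -15
u (Gita): min(-6, -9, 13) = -9
v (Gita): min(-1, -7) = -7
e (Jamal): max(-9, -7) = -7
w (Gita): min(2, -5, 16) = -5
x (Gita): min(11, -6) = -6
y (Gita): min(9, -15, 12) = -15
f (Jamal): max(-5, -6, -15) = -5
M3 (Gita): min(-7, -5) = -7
S0 (Jamal): max(-9, -15, -7) = -7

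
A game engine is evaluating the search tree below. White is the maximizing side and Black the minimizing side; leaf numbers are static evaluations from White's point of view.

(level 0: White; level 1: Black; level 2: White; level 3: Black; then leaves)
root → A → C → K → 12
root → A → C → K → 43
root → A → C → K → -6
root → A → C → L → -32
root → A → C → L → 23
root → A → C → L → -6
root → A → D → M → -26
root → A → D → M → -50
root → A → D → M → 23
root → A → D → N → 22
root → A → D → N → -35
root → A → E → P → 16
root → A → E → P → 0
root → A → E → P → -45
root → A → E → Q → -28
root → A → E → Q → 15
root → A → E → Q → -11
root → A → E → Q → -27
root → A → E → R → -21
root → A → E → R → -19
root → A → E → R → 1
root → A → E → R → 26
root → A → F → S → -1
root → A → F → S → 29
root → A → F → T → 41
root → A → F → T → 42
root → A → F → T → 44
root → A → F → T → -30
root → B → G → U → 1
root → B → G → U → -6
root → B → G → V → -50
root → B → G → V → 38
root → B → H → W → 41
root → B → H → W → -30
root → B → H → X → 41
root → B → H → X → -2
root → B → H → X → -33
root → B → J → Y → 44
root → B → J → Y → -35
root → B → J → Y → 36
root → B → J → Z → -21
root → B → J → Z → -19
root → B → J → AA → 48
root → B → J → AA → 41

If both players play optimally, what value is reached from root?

-30

K (Black): min(12, 43, -6) = -6
L (Black): min(-32, 23, -6) = -32
C (White): max(-6, -32) = -6
M (Black): min(-26, -50, 23) = -50
N (Black): min(22, -35) = -35
D (White): max(-50, -35) = -35
P (Black): min(16, 0, -45) = -45
Q (Black): min(-28, 15, -11, -27) = -28
R (Black): min(-21, -19, 1, 26) = -21
E (White): max(-45, -28, -21) = -21
S (Black): min(-1, 29) = -1
T (Black): min(41, 42, 44, -30) = -30
F (White): max(-1, -30) = -1
A (Black): min(-6, -35, -21, -1) = -35
U (Black): min(1, -6) = -6
V (Black): min(-50, 38) = -50
G (White): max(-6, -50) = -6
W (Black): min(41, -30) = -30
X (Black): min(41, -2, -33) = -33
H (White): max(-30, -33) = -30
Y (Black): min(44, -35, 36) = -35
Z (Black): min(-21, -19) = -21
AA (Black): min(48, 41) = 41
J (White): max(-35, -21, 41) = 41
B (Black): min(-6, -30, 41) = -30
root (White): max(-35, -30) = -30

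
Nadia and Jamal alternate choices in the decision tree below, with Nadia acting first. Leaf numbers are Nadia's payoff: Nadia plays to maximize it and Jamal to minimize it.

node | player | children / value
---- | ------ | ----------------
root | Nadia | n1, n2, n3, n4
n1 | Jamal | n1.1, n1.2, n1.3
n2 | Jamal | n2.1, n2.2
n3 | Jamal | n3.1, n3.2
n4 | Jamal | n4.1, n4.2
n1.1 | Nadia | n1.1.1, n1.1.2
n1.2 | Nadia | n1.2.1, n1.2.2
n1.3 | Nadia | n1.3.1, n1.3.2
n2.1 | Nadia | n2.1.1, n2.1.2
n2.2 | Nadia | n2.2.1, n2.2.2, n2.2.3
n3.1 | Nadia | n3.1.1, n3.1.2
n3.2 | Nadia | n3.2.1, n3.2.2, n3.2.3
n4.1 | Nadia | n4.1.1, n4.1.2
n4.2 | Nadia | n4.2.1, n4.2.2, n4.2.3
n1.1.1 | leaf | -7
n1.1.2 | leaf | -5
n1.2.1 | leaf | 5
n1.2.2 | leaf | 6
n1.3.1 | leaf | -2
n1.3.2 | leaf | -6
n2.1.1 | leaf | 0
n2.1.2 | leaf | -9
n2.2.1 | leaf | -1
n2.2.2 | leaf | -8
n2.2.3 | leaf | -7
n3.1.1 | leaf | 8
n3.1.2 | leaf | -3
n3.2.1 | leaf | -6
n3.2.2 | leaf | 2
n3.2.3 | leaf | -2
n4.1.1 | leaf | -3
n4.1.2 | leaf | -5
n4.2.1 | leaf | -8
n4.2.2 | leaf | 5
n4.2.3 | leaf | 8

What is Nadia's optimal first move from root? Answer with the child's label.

n3

n1.1 (Nadia): max(-7, -5) = -5
n1.2 (Nadia): max(5, 6) = 6
n1.3 (Nadia): max(-2, -6) = -2
n1 (Jamal): min(-5, 6, -2) = -5
n2.1 (Nadia): max(0, -9) = 0
n2.2 (Nadia): max(-1, -8, -7) = -1
n2 (Jamal): min(0, -1) = -1
n3.1 (Nadia): max(8, -3) = 8
n3.2 (Nadia): max(-6, 2, -2) = 2
n3 (Jamal): min(8, 2) = 2
n4.1 (Nadia): max(-3, -5) = -3
n4.2 (Nadia): max(-8, 5, 8) = 8
n4 (Jamal): min(-3, 8) = -3
root (Nadia): max(-5, -1, 2, -3) = 2
Nadia at root wants the highest of {n1=-5, n2=-1, n3=2, n4=-3}, so chooses n3.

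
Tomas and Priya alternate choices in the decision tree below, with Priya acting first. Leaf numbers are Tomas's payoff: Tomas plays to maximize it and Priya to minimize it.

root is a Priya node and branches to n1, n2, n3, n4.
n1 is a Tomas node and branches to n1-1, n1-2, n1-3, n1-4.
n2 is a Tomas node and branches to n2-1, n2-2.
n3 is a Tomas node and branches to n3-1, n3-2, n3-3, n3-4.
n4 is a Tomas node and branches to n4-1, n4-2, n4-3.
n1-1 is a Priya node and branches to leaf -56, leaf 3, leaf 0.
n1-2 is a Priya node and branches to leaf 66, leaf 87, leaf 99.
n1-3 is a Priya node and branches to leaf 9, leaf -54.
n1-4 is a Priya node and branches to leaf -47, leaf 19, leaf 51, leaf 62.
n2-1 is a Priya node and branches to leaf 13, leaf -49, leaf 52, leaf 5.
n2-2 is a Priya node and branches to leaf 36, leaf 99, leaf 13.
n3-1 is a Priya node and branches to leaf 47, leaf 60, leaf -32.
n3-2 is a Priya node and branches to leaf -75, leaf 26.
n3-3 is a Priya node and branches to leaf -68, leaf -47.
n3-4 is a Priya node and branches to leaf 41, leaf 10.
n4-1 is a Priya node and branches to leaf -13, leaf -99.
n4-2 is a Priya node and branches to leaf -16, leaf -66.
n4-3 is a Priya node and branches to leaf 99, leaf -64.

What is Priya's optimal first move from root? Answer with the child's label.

n4

n1-1 (Priya): min(-56, 3, 0) = -56
n1-2 (Priya): min(66, 87, 99) = 66
n1-3 (Priya): min(9, -54) = -54
n1-4 (Priya): min(-47, 19, 51, 62) = -47
n1 (Tomas): max(-56, 66, -54, -47) = 66
n2-1 (Priya): min(13, -49, 52, 5) = -49
n2-2 (Priya): min(36, 99, 13) = 13
n2 (Tomas): max(-49, 13) = 13
n3-1 (Priya): min(47, 60, -32) = -32
n3-2 (Priya): min(-75, 26) = -75
n3-3 (Priya): min(-68, -47) = -68
n3-4 (Priya): min(41, 10) = 10
n3 (Tomas): max(-32, -75, -68, 10) = 10
n4-1 (Priya): min(-13, -99) = -99
n4-2 (Priya): min(-16, -66) = -66
n4-3 (Priya): min(99, -64) = -64
n4 (Tomas): max(-99, -66, -64) = -64
root (Priya): min(66, 13, 10, -64) = -64
Priya at root wants the lowest of {n1=66, n2=13, n3=10, n4=-64}, so chooses n4.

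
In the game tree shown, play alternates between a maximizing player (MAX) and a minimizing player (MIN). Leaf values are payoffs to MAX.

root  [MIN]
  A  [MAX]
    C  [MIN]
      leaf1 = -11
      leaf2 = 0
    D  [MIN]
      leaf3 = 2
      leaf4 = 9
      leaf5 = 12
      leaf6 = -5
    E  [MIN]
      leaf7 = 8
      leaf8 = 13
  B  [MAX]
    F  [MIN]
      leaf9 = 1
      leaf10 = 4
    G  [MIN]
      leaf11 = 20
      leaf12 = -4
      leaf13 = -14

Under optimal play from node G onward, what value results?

-14

G (MIN): min(20, -4, -14) = -14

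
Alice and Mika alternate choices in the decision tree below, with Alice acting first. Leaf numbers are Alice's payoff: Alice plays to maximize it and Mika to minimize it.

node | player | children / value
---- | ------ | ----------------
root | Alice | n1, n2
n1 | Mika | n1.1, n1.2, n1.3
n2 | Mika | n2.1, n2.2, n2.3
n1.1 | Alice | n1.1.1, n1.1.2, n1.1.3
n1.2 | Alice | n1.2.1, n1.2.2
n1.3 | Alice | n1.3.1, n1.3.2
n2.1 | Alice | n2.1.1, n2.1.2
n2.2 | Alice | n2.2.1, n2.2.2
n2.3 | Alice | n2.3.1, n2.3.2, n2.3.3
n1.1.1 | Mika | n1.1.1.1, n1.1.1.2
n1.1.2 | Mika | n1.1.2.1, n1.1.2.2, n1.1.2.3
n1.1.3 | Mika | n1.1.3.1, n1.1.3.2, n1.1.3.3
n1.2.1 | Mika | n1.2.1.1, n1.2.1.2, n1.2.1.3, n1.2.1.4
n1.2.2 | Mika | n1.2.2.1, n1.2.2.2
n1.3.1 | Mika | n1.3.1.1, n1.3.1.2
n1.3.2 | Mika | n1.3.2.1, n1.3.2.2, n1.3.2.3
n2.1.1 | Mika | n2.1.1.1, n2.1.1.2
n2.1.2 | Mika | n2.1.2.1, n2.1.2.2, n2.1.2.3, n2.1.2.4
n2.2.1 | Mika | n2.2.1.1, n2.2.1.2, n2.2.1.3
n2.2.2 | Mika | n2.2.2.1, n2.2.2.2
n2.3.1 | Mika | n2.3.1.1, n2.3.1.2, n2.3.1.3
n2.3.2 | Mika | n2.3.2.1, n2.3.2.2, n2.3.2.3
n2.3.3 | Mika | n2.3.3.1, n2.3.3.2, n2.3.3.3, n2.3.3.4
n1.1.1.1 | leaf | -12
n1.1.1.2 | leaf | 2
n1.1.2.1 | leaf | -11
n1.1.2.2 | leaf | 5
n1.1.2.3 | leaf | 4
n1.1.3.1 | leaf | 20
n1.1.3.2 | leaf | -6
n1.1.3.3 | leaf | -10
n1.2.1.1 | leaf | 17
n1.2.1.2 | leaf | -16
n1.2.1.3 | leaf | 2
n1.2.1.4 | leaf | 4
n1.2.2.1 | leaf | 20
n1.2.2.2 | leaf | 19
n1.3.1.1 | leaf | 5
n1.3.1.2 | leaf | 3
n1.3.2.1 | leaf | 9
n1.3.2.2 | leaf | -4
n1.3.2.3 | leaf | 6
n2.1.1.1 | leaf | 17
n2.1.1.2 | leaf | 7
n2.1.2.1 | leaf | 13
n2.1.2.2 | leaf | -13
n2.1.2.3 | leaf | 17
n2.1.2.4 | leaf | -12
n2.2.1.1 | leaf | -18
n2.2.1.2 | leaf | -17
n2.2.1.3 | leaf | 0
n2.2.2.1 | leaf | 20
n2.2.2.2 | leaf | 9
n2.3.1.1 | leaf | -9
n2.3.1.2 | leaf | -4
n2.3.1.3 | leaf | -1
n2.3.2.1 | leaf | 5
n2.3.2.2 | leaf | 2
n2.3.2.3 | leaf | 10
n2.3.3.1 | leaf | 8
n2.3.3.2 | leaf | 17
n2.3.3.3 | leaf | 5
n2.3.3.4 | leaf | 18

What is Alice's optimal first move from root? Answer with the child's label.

n1.1.1 (Mika): min(-12, 2) = -12
n1.1.2 (Mika): min(-11, 5, 4) = -11
n1.1.3 (Mika): min(20, -6, -10) = -10
n1.1 (Alice): max(-12, -11, -10) = -10
n1.2.1 (Mika): min(17, -16, 2, 4) = -16
n1.2.2 (Mika): min(20, 19) = 19
n1.2 (Alice): max(-16, 19) = 19
n1.3.1 (Mika): min(5, 3) = 3
n1.3.2 (Mika): min(9, -4, 6) = -4
n1.3 (Alice): max(3, -4) = 3
n1 (Mika): min(-10, 19, 3) = -10
n2.1.1 (Mika): min(17, 7) = 7
n2.1.2 (Mika): min(13, -13, 17, -12) = -13
n2.1 (Alice): max(7, -13) = 7
n2.2.1 (Mika): min(-18, -17, 0) = -18
n2.2.2 (Mika): min(20, 9) = 9
n2.2 (Alice): max(-18, 9) = 9
n2.3.1 (Mika): min(-9, -4, -1) = -9
n2.3.2 (Mika): min(5, 2, 10) = 2
n2.3.3 (Mika): min(8, 17, 5, 18) = 5
n2.3 (Alice): max(-9, 2, 5) = 5
n2 (Mika): min(7, 9, 5) = 5
root (Alice): max(-10, 5) = 5
Alice at root wants the highest of {n1=-10, n2=5}, so chooses n2.

n2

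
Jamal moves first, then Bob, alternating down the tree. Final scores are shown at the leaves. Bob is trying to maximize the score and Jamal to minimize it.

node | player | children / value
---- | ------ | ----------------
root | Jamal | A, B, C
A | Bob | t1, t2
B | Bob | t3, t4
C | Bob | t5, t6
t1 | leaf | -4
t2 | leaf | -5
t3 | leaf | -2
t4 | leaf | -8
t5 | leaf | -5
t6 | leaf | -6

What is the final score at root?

A (Bob): max(-4, -5) = -4
B (Bob): max(-2, -8) = -2
C (Bob): max(-5, -6) = -5
root (Jamal): min(-4, -2, -5) = -5

-5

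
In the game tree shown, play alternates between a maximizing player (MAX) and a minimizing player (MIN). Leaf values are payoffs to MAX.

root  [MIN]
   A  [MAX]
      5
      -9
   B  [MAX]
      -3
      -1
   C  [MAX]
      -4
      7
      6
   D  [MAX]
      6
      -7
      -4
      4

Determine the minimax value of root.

-1

A (MAX): max(5, -9) = 5
B (MAX): max(-3, -1) = -1
C (MAX): max(-4, 7, 6) = 7
D (MAX): max(6, -7, -4, 4) = 6
root (MIN): min(5, -1, 7, 6) = -1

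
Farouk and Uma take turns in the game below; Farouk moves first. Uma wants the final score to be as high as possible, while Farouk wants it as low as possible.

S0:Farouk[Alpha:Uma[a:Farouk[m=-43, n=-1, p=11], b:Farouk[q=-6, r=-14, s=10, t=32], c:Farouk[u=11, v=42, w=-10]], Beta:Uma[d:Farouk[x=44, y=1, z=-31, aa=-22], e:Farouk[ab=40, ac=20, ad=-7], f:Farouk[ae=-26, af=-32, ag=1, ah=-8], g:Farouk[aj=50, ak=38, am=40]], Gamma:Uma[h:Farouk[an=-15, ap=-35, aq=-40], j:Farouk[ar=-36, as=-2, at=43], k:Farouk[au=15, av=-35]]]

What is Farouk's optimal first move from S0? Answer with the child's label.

Gamma

a (Farouk): min(-43, -1, 11) = -43
b (Farouk): min(-6, -14, 10, 32) = -14
c (Farouk): min(11, 42, -10) = -10
Alpha (Uma): max(-43, -14, -10) = -10
d (Farouk): min(44, 1, -31, -22) = -31
e (Farouk): min(40, 20, -7) = -7
f (Farouk): min(-26, -32, 1, -8) = -32
g (Farouk): min(50, 38, 40) = 38
Beta (Uma): max(-31, -7, -32, 38) = 38
h (Farouk): min(-15, -35, -40) = -40
j (Farouk): min(-36, -2, 43) = -36
k (Farouk): min(15, -35) = -35
Gamma (Uma): max(-40, -36, -35) = -35
S0 (Farouk): min(-10, 38, -35) = -35
Farouk at S0 wants the lowest of {Alpha=-10, Beta=38, Gamma=-35}, so chooses Gamma.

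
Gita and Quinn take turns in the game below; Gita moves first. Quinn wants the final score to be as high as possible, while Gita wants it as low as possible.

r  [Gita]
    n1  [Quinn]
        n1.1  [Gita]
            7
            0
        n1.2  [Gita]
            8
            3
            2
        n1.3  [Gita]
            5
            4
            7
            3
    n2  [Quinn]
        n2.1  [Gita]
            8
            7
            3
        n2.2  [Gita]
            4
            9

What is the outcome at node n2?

n2.1 (Gita): min(8, 7, 3) = 3
n2.2 (Gita): min(4, 9) = 4
n2 (Quinn): max(3, 4) = 4

4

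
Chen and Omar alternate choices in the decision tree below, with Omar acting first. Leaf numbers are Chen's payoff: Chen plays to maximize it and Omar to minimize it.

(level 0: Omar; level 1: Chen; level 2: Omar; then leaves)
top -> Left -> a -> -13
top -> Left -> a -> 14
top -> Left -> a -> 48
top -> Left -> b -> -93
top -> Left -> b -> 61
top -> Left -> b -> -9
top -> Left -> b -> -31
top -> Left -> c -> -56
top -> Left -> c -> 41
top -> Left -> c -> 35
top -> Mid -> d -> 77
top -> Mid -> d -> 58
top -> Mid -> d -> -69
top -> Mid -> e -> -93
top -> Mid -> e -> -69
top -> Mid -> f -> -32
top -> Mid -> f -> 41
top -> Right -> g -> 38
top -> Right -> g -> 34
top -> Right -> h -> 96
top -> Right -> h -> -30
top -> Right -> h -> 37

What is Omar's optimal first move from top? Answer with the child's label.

a (Omar): min(-13, 14, 48) = -13
b (Omar): min(-93, 61, -9, -31) = -93
c (Omar): min(-56, 41, 35) = -56
Left (Chen): max(-13, -93, -56) = -13
d (Omar): min(77, 58, -69) = -69
e (Omar): min(-93, -69) = -93
f (Omar): min(-32, 41) = -32
Mid (Chen): max(-69, -93, -32) = -32
g (Omar): min(38, 34) = 34
h (Omar): min(96, -30, 37) = -30
Right (Chen): max(34, -30) = 34
top (Omar): min(-13, -32, 34) = -32
Omar at top wants the lowest of {Left=-13, Mid=-32, Right=34}, so chooses Mid.

Mid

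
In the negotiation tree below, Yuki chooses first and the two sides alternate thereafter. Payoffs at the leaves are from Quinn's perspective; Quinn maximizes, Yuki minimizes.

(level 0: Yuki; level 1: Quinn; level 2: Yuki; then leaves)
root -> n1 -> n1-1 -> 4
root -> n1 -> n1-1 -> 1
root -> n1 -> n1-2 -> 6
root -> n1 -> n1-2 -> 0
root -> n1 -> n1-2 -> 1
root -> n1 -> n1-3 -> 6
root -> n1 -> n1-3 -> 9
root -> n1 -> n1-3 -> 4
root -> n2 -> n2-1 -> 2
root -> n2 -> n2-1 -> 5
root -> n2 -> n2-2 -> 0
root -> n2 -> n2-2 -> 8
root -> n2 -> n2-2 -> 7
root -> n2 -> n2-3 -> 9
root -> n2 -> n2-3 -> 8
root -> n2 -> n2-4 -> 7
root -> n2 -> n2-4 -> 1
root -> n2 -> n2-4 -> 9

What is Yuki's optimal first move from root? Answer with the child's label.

n1-1 (Yuki): min(4, 1) = 1
n1-2 (Yuki): min(6, 0, 1) = 0
n1-3 (Yuki): min(6, 9, 4) = 4
n1 (Quinn): max(1, 0, 4) = 4
n2-1 (Yuki): min(2, 5) = 2
n2-2 (Yuki): min(0, 8, 7) = 0
n2-3 (Yuki): min(9, 8) = 8
n2-4 (Yuki): min(7, 1, 9) = 1
n2 (Quinn): max(2, 0, 8, 1) = 8
root (Yuki): min(4, 8) = 4
Yuki at root wants the lowest of {n1=4, n2=8}, so chooses n1.

n1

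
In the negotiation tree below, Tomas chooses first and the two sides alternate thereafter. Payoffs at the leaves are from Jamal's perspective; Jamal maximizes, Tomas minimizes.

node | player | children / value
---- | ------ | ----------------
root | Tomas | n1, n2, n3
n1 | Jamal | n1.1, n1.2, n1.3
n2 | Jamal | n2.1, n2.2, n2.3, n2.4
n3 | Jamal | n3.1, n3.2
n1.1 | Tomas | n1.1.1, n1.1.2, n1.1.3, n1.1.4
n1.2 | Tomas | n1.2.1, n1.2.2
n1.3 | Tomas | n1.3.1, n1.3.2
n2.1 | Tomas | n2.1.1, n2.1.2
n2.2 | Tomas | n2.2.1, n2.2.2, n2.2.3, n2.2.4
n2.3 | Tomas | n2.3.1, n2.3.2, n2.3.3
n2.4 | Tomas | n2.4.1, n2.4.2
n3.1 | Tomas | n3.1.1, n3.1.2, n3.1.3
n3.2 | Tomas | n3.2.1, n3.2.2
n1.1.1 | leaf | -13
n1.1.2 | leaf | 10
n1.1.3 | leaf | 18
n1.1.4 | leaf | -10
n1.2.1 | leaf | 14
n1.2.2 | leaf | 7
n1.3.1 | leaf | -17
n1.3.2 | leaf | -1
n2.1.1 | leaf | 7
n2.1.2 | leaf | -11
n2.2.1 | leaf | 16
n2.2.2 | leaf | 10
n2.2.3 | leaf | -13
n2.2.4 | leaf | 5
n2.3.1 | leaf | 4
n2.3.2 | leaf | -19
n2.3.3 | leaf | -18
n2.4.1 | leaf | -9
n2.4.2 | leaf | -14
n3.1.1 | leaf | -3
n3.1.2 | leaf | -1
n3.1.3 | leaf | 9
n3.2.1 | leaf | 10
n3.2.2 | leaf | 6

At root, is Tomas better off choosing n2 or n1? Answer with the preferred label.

n2

n2.1 (Tomas): min(7, -11) = -11
n2.2 (Tomas): min(16, 10, -13, 5) = -13
n2.3 (Tomas): min(4, -19, -18) = -19
n2.4 (Tomas): min(-9, -14) = -14
n2 (Jamal): max(-11, -13, -19, -14) = -11
n1.1 (Tomas): min(-13, 10, 18, -10) = -13
n1.2 (Tomas): min(14, 7) = 7
n1.3 (Tomas): min(-17, -1) = -17
n1 (Jamal): max(-13, 7, -17) = 7
Tomas prefers the lower value; n2=-11, n1=7. n2 is better since -11 < 7.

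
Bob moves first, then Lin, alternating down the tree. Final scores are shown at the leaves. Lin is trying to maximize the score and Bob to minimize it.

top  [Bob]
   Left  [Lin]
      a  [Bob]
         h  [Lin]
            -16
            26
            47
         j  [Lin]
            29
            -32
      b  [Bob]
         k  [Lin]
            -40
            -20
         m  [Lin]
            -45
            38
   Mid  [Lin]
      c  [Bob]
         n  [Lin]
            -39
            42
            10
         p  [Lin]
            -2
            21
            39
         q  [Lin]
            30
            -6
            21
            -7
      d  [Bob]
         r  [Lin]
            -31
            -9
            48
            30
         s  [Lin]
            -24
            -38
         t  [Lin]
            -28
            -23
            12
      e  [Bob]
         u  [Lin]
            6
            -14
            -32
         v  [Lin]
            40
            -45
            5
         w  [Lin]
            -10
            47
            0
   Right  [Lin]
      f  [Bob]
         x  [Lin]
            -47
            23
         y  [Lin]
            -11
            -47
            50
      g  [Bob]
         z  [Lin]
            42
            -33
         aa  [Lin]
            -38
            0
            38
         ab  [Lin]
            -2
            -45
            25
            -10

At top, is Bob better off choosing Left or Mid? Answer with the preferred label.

h (Lin): max(-16, 26, 47) = 47
j (Lin): max(29, -32) = 29
a (Bob): min(47, 29) = 29
k (Lin): max(-40, -20) = -20
m (Lin): max(-45, 38) = 38
b (Bob): min(-20, 38) = -20
Left (Lin): max(29, -20) = 29
n (Lin): max(-39, 42, 10) = 42
p (Lin): max(-2, 21, 39) = 39
q (Lin): max(30, -6, 21, -7) = 30
c (Bob): min(42, 39, 30) = 30
r (Lin): max(-31, -9, 48, 30) = 48
s (Lin): max(-24, -38) = -24
t (Lin): max(-28, -23, 12) = 12
d (Bob): min(48, -24, 12) = -24
u (Lin): max(6, -14, -32) = 6
v (Lin): max(40, -45, 5) = 40
w (Lin): max(-10, 47, 0) = 47
e (Bob): min(6, 40, 47) = 6
Mid (Lin): max(30, -24, 6) = 30
Bob prefers the lower value; Left=29, Mid=30. Left is better since 29 < 30.

Left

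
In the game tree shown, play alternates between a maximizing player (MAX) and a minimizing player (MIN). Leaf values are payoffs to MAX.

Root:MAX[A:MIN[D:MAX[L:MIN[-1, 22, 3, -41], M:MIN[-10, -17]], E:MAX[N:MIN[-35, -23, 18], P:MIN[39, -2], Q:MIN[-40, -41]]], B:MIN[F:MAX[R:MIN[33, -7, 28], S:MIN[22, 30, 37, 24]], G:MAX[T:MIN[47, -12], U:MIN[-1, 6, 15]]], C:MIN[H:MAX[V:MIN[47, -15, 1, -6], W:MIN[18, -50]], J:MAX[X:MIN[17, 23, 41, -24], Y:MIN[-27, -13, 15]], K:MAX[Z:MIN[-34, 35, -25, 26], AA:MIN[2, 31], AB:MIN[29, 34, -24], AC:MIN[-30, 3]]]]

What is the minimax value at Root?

L (MIN): min(-1, 22, 3, -41) = -41
M (MIN): min(-10, -17) = -17
D (MAX): max(-41, -17) = -17
N (MIN): min(-35, -23, 18) = -35
P (MIN): min(39, -2) = -2
Q (MIN): min(-40, -41) = -41
E (MAX): max(-35, -2, -41) = -2
A (MIN): min(-17, -2) = -17
R (MIN): min(33, -7, 28) = -7
S (MIN): min(22, 30, 37, 24) = 22
F (MAX): max(-7, 22) = 22
T (MIN): min(47, -12) = -12
U (MIN): min(-1, 6, 15) = -1
G (MAX): max(-12, -1) = -1
B (MIN): min(22, -1) = -1
V (MIN): min(47, -15, 1, -6) = -15
W (MIN): min(18, -50) = -50
H (MAX): max(-15, -50) = -15
X (MIN): min(17, 23, 41, -24) = -24
Y (MIN): min(-27, -13, 15) = -27
J (MAX): max(-24, -27) = -24
Z (MIN): min(-34, 35, -25, 26) = -34
AA (MIN): min(2, 31) = 2
AB (MIN): min(29, 34, -24) = -24
AC (MIN): min(-30, 3) = -30
K (MAX): max(-34, 2, -24, -30) = 2
C (MIN): min(-15, -24, 2) = -24
Root (MAX): max(-17, -1, -24) = -1

-1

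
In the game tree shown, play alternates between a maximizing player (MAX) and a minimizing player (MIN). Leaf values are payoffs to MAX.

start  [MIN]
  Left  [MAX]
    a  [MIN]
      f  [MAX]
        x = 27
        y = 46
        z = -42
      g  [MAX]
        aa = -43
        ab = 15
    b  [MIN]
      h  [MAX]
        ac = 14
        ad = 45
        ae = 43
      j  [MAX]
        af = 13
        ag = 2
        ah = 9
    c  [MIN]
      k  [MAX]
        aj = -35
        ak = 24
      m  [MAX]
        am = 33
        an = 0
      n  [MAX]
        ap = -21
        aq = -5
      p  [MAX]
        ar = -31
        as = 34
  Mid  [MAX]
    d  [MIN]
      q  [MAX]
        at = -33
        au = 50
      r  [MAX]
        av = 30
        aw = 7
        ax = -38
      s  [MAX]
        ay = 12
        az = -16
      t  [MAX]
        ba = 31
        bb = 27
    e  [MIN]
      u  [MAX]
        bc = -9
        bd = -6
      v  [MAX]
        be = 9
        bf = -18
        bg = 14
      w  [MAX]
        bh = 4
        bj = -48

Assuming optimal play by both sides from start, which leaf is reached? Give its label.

f (MAX): max(27, 46, -42) = 46
g (MAX): max(-43, 15) = 15
a (MIN): min(46, 15) = 15
h (MAX): max(14, 45, 43) = 45
j (MAX): max(13, 2, 9) = 13
b (MIN): min(45, 13) = 13
k (MAX): max(-35, 24) = 24
m (MAX): max(33, 0) = 33
n (MAX): max(-21, -5) = -5
p (MAX): max(-31, 34) = 34
c (MIN): min(24, 33, -5, 34) = -5
Left (MAX): max(15, 13, -5) = 15
q (MAX): max(-33, 50) = 50
r (MAX): max(30, 7, -38) = 30
s (MAX): max(12, -16) = 12
t (MAX): max(31, 27) = 31
d (MIN): min(50, 30, 12, 31) = 12
u (MAX): max(-9, -6) = -6
v (MAX): max(9, -18, 14) = 14
w (MAX): max(4, -48) = 4
e (MIN): min(-6, 14, 4) = -6
Mid (MAX): max(12, -6) = 12
start (MIN): min(15, 12) = 12
At start, MIN picks Mid (lowest: 12).
At Mid, MAX picks d (highest: 12).
At d, MIN picks s (lowest: 12).
At s, MAX picks ay (highest: 12).
Terminal value 12.

ay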